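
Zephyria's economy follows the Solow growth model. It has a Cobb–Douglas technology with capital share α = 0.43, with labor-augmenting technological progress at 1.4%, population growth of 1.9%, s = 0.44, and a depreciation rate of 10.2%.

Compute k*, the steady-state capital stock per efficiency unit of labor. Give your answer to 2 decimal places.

k* ≈ 7.95

Steady state requires s·f(k) = (n + g + δ)·k, i.e. s·k^α = (n + g + δ)·k.
Rearranging, k^(1−α) = s / (n + g + δ).
k^0.57 = 0.44 / (0.019 + 0.014 + 0.102) = 0.44 / 0.135 = 3.2593
k* = 3.2593^(1/0.57) ≈ 7.9473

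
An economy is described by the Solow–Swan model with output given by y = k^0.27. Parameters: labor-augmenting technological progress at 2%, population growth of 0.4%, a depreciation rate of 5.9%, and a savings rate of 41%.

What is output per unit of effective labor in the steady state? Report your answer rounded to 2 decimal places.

At the steady state, Δk = 0, so s·k^α = (n + g + δ)·k.
Rearranging, k^(1−α) = s / (n + g + δ).
k^0.73 = 0.41 / (0.004 + 0.020 + 0.059) = 0.41 / 0.083 = 4.9398
k* = 4.9398^(1/0.73) ≈ 8.9184
y* = (k*)^α = 8.9184^0.27 ≈ 1.8054

y* = 1.81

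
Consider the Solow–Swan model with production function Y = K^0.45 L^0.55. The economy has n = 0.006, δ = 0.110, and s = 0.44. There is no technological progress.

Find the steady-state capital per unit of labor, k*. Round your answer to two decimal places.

k* = 11.29

In steady state, investment equals break-even investment: s·k^α = (n + δ)·k.
Dividing both sides by k: k^(1−α) = s / (n + δ).
k^0.55 = 0.44 / (0.006 + 0.110) = 0.44 / 0.116 = 3.7931
k* = 3.7931^(1/0.55) ≈ 11.2906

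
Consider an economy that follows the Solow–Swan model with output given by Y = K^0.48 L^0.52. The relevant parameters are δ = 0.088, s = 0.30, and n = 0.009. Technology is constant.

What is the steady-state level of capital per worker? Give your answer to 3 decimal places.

k* = 8.770

At the steady state, Δk = 0, so s·k^α = (n + δ)·k.
Dividing both sides by k: k^(1−α) = s / (n + δ).
k^0.52 = 0.30 / (0.009 + 0.088) = 0.30 / 0.097 = 3.0928
k* = 3.0928^(1/0.52) ≈ 8.7697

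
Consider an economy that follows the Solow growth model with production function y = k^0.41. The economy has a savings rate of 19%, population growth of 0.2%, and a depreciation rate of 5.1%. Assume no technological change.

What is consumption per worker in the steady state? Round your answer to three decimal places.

In steady state, investment equals break-even investment: s·k^α = (n + δ)·k.
Rearranging, k^(1−α) = s / (n + δ).
k^0.59 = 0.19 / (0.002 + 0.051) = 0.19 / 0.053 = 3.5849
k* = 3.5849^(1/0.59) ≈ 8.7055
y* = (k*)^α = 8.7055^0.41 ≈ 2.4284
c* = (1 − s)·y* = (1 − 0.19) × 2.4284 ≈ 1.9670

c* ≈ 1.967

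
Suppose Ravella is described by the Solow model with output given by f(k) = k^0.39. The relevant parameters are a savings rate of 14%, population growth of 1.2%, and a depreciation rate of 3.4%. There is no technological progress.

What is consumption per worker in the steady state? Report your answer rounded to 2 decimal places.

At the steady state, Δk = 0, so s·k^α = (n + δ)·k.
Dividing both sides by k: k^(1−α) = s / (n + δ).
k^0.61 = 0.14 / (0.012 + 0.034) = 0.14 / 0.046 = 3.0435
k* = 3.0435^(1/0.61) ≈ 6.2003
y* = (k*)^α = 6.2003^0.39 ≈ 2.0372
c* = (1 − s)·y* = (1 − 0.14) × 2.0372 ≈ 1.7520

c* = 1.75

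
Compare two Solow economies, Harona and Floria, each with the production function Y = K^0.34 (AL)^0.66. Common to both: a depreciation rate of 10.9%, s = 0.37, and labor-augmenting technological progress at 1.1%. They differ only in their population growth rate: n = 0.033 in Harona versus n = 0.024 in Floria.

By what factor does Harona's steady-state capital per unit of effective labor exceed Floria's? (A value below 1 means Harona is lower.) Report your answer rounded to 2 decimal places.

Steady-state k* = [s/(n + g + δ)]^(1/(1−α)), so the ratio is [ (s_H/(n + g + δ)_H) / (s_F/(n + g + δ)_F) ]^1.5152.
s_H/(n + g + δ)_H = 0.37/0.153 = 2.4183; s_F/(n + g + δ)_F = 0.37/0.144 = 2.5694.
Ratio = (2.4183/2.5694)^1.5152 = 0.9412^1.5152 ≈ 0.9123

k*_H / k*_F ≈ 0.91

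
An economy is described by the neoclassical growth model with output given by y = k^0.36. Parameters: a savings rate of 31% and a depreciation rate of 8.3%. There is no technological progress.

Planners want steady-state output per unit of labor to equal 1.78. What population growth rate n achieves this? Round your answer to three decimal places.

In steady state, investment equals break-even investment: s·k^α = (n + δ)·k.
Since y* = [s/(n + δ)]^(α/(1−α)), we have s/(n + δ) = (y*)^((1−α)/α) = 1.78^1.7778 = 2.7874.
Therefore n + δ = s / 2.7874 = 0.31 / 2.7874 = 0.1112, so n = 0.1112 − 0.083 = 0.0282.

n ≈ 0.028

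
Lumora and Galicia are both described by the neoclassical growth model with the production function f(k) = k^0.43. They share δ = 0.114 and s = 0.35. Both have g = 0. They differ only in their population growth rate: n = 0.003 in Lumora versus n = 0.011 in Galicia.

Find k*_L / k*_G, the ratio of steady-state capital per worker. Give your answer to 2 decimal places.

Steady-state k* = [s/(n + δ)]^(1/(1−α)), so the ratio is [ (s_L/(n + δ)_L) / (s_G/(n + δ)_G) ]^1.7544.
s_L/(n + δ)_L = 0.35/0.117 = 2.9915; s_G/(n + δ)_G = 0.35/0.125 = 2.8000.
Ratio = (2.9915/2.8000)^1.7544 = 1.0684^1.7544 ≈ 1.1231

ratio ≈ 1.12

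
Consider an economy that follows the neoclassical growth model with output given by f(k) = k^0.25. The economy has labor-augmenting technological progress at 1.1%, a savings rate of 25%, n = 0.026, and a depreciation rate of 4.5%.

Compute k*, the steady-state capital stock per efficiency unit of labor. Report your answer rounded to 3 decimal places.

At the steady state, Δk = 0, so s·k^α = (n + g + δ)·k.
Rearranging, k^(1−α) = s / (n + g + δ).
k^0.75 = 0.25 / (0.026 + 0.011 + 0.045) = 0.25 / 0.082 = 3.0488
k* = 3.0488^(1/0.75) ≈ 4.4208

k* = 4.421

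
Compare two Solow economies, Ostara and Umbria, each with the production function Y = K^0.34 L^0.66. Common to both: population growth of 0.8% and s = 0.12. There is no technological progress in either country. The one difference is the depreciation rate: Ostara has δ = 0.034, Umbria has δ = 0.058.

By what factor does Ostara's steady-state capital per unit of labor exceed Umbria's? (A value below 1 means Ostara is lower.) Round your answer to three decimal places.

Steady-state k* = [s/(n + δ)]^(1/(1−α)), so the ratio is [ (s_O/(n + δ)_O) / (s_U/(n + δ)_U) ]^1.5152.
s_O/(n + δ)_O = 0.12/0.042 = 2.8571; s_U/(n + δ)_U = 0.12/0.066 = 1.8182.
Ratio = (2.8571/1.8182)^1.5152 = 1.5714^1.5152 ≈ 1.9834

k*_O / k*_U ≈ 1.983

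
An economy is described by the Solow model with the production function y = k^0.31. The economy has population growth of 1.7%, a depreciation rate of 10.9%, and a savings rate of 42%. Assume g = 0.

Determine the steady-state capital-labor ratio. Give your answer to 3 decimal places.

At the steady state, Δk = 0, so s·k^α = (n + δ)·k.
Dividing both sides by k: k^(1−α) = s / (n + δ).
k^0.69 = 0.42 / (0.017 + 0.109) = 0.42 / 0.126 = 3.3333
k* = 3.3333^(1/0.69) ≈ 5.7252

k* = 5.725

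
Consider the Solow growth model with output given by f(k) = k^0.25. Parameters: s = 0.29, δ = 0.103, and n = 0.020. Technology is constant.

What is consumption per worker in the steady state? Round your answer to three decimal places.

At the steady state, Δk = 0, so s·k^α = (n + δ)·k.
Rearranging, k^(1−α) = s / (n + δ).
k^0.75 = 0.29 / (0.020 + 0.103) = 0.29 / 0.123 = 2.3577
k* = 2.3577^(1/0.75) ≈ 3.1380
y* = (k*)^α = 3.1380^0.25 ≈ 1.3310
c* = (1 − s)·y* = (1 − 0.29) × 1.3310 ≈ 0.9450

c* ≈ 0.945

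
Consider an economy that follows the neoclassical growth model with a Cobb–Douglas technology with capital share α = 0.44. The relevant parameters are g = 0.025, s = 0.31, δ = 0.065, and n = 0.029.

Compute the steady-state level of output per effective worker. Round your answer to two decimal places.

In steady state, investment equals break-even investment: s·k^α = (n + g + δ)·k.
Dividing both sides by k: k^(1−α) = s / (n + g + δ).
k^0.56 = 0.31 / (0.029 + 0.025 + 0.065) = 0.31 / 0.119 = 2.6050
k* = 2.6050^(1/0.56) ≈ 5.5273
y* = (k*)^α = 5.5273^0.44 ≈ 2.1218

y* = 2.12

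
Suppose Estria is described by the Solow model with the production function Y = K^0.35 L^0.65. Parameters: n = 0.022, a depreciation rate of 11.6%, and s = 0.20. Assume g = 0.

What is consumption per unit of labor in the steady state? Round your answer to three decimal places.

Steady state requires s·f(k) = (n + δ)·k, i.e. s·k^α = (n + δ)·k.
Rearranging, k^(1−α) = s / (n + δ).
k^0.65 = 0.20 / (0.022 + 0.116) = 0.20 / 0.138 = 1.4493
k* = 1.4493^(1/0.65) ≈ 1.7698
y* = (k*)^α = 1.7698^0.35 ≈ 1.2212
c* = (1 − s)·y* = (1 − 0.20) × 1.2212 ≈ 0.9770

c* ≈ 0.977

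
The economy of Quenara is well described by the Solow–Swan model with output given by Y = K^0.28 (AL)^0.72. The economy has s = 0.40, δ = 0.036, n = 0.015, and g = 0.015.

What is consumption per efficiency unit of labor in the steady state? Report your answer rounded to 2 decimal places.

c* = 1.21

In steady state, investment equals break-even investment: s·k^α = (n + g + δ)·k.
Dividing both sides by k: k^(1−α) = s / (n + g + δ).
k^0.72 = 0.40 / (0.015 + 0.015 + 0.036) = 0.40 / 0.066 = 6.0606
k* = 6.0606^(1/0.72) ≈ 12.2131
y* = (k*)^α = 12.2131^0.28 ≈ 2.0152
c* = (1 − s)·y* = (1 − 0.40) × 2.0152 ≈ 1.2091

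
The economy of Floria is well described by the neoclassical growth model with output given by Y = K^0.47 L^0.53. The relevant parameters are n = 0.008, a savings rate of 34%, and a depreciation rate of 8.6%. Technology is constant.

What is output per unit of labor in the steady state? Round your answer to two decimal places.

y* ≈ 3.13

In steady state, investment equals break-even investment: s·k^α = (n + δ)·k.
Rearranging, k^(1−α) = s / (n + δ).
k^0.53 = 0.34 / (0.008 + 0.086) = 0.34 / 0.094 = 3.6170
k* = 3.6170^(1/0.53) ≈ 11.3107
y* = (k*)^α = 11.3107^0.47 ≈ 3.1271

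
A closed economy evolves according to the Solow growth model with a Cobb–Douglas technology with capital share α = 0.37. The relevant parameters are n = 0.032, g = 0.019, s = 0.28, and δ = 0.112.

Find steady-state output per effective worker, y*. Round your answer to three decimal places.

y* ≈ 1.374

At the steady state, Δk = 0, so s·k^α = (n + g + δ)·k.
Dividing both sides by k: k^(1−α) = s / (n + g + δ).
k^0.63 = 0.28 / (0.032 + 0.019 + 0.112) = 0.28 / 0.163 = 1.7178
k* = 1.7178^(1/0.63) ≈ 2.3603
y* = (k*)^α = 2.3603^0.37 ≈ 1.3740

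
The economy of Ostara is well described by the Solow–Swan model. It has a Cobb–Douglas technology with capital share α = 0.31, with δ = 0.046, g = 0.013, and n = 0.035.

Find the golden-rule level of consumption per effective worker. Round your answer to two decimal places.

At the golden rule, f'(k) = n + g + δ, so α·k^(α−1) = n + g + δ and k_gold = (α/(n + g + δ))^(1/(1−α)).
k_gold = (0.31/0.094)^(1/0.69) = 3.2979^1.4493 ≈ 5.6374
c_gold = f(k_gold) − (n + g + δ)·k_gold = 1.7094 − 0.094×5.6374 ≈ 1.1795

c_gold ≈ 1.18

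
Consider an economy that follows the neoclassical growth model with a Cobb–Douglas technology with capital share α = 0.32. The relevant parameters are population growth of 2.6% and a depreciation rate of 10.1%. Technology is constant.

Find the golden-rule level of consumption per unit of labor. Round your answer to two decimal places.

c_gold ≈ 1.05

At the golden rule, f'(k) = n + δ, so α·k^(α−1) = n + δ and k_gold = (α/(n + δ))^(1/(1−α)).
k_gold = (0.32/0.127)^(1/0.68) = 2.5197^1.4706 ≈ 3.8925
c_gold = f(k_gold) − (n + δ)·k_gold = 1.5448 − 0.127×3.8925 ≈ 1.0505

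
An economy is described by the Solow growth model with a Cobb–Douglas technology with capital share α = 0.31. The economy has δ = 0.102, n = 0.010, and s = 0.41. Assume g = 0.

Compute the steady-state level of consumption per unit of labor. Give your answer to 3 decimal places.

Steady state requires s·f(k) = (n + δ)·k, i.e. s·k^α = (n + δ)·k.
Rearranging, k^(1−α) = s / (n + δ).
k^0.69 = 0.41 / (0.010 + 0.102) = 0.41 / 0.112 = 3.6607
k* = 3.6607^(1/0.69) ≈ 6.5578
y* = (k*)^α = 6.5578^0.31 ≈ 1.7914
c* = (1 − s)·y* = (1 − 0.41) × 1.7914 ≈ 1.0569

c* ≈ 1.057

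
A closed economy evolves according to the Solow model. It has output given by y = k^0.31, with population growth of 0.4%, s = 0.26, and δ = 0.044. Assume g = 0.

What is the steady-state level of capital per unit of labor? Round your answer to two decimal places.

k* ≈ 11.57

In steady state, investment equals break-even investment: s·k^α = (n + δ)·k.
Dividing both sides by k: k^(1−α) = s / (n + δ).
k^0.69 = 0.26 / (0.004 + 0.044) = 0.26 / 0.048 = 5.4167
k* = 5.4167^(1/0.69) ≈ 11.5713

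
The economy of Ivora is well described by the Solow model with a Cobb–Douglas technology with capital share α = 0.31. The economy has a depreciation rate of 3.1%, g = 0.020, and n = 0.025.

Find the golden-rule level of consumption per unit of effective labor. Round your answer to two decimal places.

At the golden rule, f'(k) = n + g + δ, so α·k^(α−1) = n + g + δ and k_gold = (α/(n + g + δ))^(1/(1−α)).
k_gold = (0.31/0.076)^(1/0.69) = 4.0789^1.4493 ≈ 7.6711
c_gold = f(k_gold) − (n + g + δ)·k_gold = 1.8806 − 0.076×7.6711 ≈ 1.2976

c_gold ≈ 1.30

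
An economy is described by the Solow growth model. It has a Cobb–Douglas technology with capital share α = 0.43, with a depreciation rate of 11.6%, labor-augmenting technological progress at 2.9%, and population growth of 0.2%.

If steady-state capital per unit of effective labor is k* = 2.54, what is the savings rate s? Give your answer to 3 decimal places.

s ≈ 0.250

In steady state, investment equals break-even investment: s·k^α = (n + g + δ)·k.
So s / (n + g + δ) = (k*)^(1−α) = 2.54^0.57 = 1.7012.
Therefore s = 1.7012 × (n + g + δ) = 1.7012 × 0.147 = 0.2501.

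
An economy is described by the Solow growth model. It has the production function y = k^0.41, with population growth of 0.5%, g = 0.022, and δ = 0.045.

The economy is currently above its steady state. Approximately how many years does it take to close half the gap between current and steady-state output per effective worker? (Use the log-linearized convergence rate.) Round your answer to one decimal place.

Near the steady state the convergence rate is λ = (1 − α)(n + g + δ).
λ = (1 − 0.41) × 0.072 = 0.59 × 0.072 = 0.04248
Half-life = ln 2 / λ = 0.6931 / 0.04248 ≈ 16.32 years

half-life ≈ 16.3 years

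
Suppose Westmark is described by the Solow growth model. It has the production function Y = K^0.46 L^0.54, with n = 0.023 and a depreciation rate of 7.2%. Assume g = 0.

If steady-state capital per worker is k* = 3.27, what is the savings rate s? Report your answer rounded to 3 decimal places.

In steady state, investment equals break-even investment: s·k^α = (n + δ)·k.
So s / (n + δ) = (k*)^(1−α) = 3.27^0.54 = 1.8961.
Therefore s = 1.8961 × (n + δ) = 1.8961 × 0.095 = 0.1801.

s ≈ 0.180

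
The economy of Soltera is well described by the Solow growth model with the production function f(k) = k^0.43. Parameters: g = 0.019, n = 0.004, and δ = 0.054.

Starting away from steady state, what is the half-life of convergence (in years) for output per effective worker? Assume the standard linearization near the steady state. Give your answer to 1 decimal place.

Near the steady state the convergence rate is λ = (1 − α)(n + g + δ).
λ = (1 − 0.43) × 0.077 = 0.57 × 0.077 = 0.04389
Half-life = ln 2 / λ = 0.6931 / 0.04389 ≈ 15.79 years

t_½ ≈ 15.8 years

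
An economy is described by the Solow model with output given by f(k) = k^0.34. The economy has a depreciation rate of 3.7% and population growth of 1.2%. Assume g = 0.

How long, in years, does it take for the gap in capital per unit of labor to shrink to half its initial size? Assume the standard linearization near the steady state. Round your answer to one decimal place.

half-life ≈ 21.4 years

Near the steady state the convergence rate is λ = (1 − α)(n + δ).
λ = (1 − 0.34) × 0.049 = 0.66 × 0.049 = 0.03234
Half-life = ln 2 / λ = 0.6931 / 0.03234 ≈ 21.43 years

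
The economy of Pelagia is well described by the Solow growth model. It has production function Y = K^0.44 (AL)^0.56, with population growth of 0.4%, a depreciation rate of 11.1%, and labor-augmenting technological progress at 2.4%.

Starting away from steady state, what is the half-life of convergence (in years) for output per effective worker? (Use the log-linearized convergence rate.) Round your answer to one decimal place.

Near the steady state the convergence rate is λ = (1 − α)(n + g + δ).
λ = (1 − 0.44) × 0.139 = 0.56 × 0.139 = 0.07784
Half-life = ln 2 / λ = 0.6931 / 0.07784 ≈ 8.90 years

t_½ ≈ 8.9 years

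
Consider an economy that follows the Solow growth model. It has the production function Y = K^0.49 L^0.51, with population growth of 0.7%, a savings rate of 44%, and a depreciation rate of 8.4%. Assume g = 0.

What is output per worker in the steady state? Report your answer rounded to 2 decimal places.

Steady state requires s·f(k) = (n + δ)·k, i.e. s·k^α = (n + δ)·k.
Dividing both sides by k: k^(1−α) = s / (n + δ).
k^0.51 = 0.44 / (0.007 + 0.084) = 0.44 / 0.091 = 4.8352
k* = 4.8352^(1/0.51) ≈ 21.9780
y* = (k*)^α = 21.9780^0.49 ≈ 4.5454

y* = 4.55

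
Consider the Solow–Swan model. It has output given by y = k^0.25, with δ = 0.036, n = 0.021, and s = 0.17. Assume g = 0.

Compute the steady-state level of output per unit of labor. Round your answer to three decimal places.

Steady state requires s·f(k) = (n + δ)·k, i.e. s·k^α = (n + δ)·k.
Dividing both sides by k: k^(1−α) = s / (n + δ).
k^0.75 = 0.17 / (0.021 + 0.036) = 0.17 / 0.057 = 2.9825
k* = 2.9825^(1/0.75) ≈ 4.2931
y* = (k*)^α = 4.2931^0.25 ≈ 1.4394

y* ≈ 1.439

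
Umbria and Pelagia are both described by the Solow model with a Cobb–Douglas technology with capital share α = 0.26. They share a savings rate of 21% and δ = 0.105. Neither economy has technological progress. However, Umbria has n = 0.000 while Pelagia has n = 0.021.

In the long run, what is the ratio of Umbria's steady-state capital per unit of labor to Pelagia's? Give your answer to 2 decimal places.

k*_U / k*_P ≈ 1.28

Steady-state k* = [s/(n + δ)]^(1/(1−α)), so the ratio is [ (s_U/(n + δ)_U) / (s_P/(n + δ)_P) ]^1.3514.
s_U/(n + δ)_U = 0.21/0.105 = 2.0000; s_P/(n + δ)_P = 0.21/0.126 = 1.6667.
Ratio = (2.0000/1.6667)^1.3514 = 1.2000^1.3514 ≈ 1.2794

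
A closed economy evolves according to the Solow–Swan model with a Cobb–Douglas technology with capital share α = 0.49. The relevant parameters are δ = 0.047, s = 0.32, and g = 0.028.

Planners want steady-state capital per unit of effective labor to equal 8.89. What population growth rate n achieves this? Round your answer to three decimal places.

n ≈ 0.030

In steady state, investment equals break-even investment: s·k^α = (n + g + δ)·k.
So s / (n + g + δ) = (k*)^(1−α) = 8.89^0.51 = 3.0475.
Therefore n + g + δ = s / 3.0475 = 0.32 / 3.0475 = 0.1050, so n = 0.1050 − 0.075 = 0.0300.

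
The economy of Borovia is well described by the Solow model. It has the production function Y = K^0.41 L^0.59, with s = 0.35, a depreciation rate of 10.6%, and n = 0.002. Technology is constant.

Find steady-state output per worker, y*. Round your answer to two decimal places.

y* ≈ 2.26

Steady state requires s·f(k) = (n + δ)·k, i.e. s·k^α = (n + δ)·k.
Rearranging, k^(1−α) = s / (n + δ).
k^0.59 = 0.35 / (0.002 + 0.106) = 0.35 / 0.108 = 3.2407
k* = 3.2407^(1/0.59) ≈ 7.3365
y* = (k*)^α = 7.3365^0.41 ≈ 2.2639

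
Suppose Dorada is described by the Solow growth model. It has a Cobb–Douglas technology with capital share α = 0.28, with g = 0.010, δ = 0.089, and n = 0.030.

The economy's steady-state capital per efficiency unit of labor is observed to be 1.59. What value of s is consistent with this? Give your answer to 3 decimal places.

s ≈ 0.180

Steady state requires s·f(k) = (n + g + δ)·k, i.e. s·k^α = (n + g + δ)·k.
So s / (n + g + δ) = (k*)^(1−α) = 1.59^0.72 = 1.3964.
Therefore s = 1.3964 × (n + g + δ) = 1.3964 × 0.129 = 0.1801.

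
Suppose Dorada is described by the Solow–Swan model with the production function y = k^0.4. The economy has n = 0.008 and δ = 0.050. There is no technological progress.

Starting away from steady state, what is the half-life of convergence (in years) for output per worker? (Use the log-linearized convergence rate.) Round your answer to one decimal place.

half-life ≈ 19.9 years

Near the steady state the convergence rate is λ = (1 − α)(n + δ).
λ = (1 − 0.4) × 0.058 = 0.6 × 0.058 = 0.0348
Half-life = ln 2 / λ = 0.6931 / 0.0348 ≈ 19.92 years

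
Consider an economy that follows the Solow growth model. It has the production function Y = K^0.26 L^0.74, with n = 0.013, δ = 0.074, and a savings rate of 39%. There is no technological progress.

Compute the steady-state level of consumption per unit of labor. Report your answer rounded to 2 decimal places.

At the steady state, Δk = 0, so s·k^α = (n + δ)·k.
Dividing both sides by k: k^(1−α) = s / (n + δ).
k^0.74 = 0.39 / (0.013 + 0.074) = 0.39 / 0.087 = 4.4828
k* = 4.4828^(1/0.74) ≈ 7.5940
y* = (k*)^α = 7.5940^0.26 ≈ 1.6940
c* = (1 − s)·y* = (1 − 0.39) × 1.6940 ≈ 1.0333

c* ≈ 1.03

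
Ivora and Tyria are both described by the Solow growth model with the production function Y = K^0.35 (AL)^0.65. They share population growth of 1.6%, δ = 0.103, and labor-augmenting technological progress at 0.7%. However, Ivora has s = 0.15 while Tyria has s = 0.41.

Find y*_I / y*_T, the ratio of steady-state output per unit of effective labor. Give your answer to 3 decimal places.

ratio ≈ 0.582

Steady-state y* = [s/(n + g + δ)]^(α/(1−α)), so the ratio is [ (s_I/(n + g + δ)_I) / (s_T/(n + g + δ)_T) ]^0.5385.
s_I/(n + g + δ)_I = 0.15/0.126 = 1.1905; s_T/(n + g + δ)_T = 0.41/0.126 = 3.2540.
Ratio = (1.1905/3.2540)^0.5385 = 0.3659^0.5385 ≈ 0.5819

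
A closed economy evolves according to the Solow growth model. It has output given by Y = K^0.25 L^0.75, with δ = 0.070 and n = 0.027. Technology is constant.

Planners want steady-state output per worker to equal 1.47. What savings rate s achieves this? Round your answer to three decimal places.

s ≈ 0.308

Steady state requires s·f(k) = (n + δ)·k, i.e. s·k^α = (n + δ)·k.
Since y* = [s/(n + δ)]^(α/(1−α)), we have s/(n + δ) = (y*)^((1−α)/α) = 1.47^3 = 3.1765.
Therefore s = 3.1765 × (n + δ) = 3.1765 × 0.097 = 0.3081.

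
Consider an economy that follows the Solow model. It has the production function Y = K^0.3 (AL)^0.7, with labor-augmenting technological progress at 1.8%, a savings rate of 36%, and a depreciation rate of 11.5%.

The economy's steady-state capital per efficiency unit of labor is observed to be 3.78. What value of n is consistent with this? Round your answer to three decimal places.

In steady state, investment equals break-even investment: s·k^α = (n + g + δ)·k.
So s / (n + g + δ) = (k*)^(1−α) = 3.78^0.7 = 2.5366.
Therefore n + g + δ = s / 2.5366 = 0.36 / 2.5366 = 0.1419, so n = 0.1419 − 0.133 = 0.0089.

n ≈ 0.009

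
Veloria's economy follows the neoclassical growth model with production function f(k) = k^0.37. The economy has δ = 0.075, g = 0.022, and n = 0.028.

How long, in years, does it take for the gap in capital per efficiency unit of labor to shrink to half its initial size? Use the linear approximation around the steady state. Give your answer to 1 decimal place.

Near the steady state the convergence rate is λ = (1 − α)(n + g + δ).
λ = (1 − 0.37) × 0.125 = 0.63 × 0.125 = 0.07875
Half-life = ln 2 / λ = 0.6931 / 0.07875 ≈ 8.80 years

about 8.8 years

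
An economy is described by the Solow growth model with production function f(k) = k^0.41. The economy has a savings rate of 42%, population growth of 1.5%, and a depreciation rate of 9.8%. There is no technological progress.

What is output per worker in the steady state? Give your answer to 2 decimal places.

y* ≈ 2.49

At the steady state, Δk = 0, so s·k^α = (n + δ)·k.
Dividing both sides by k: k^(1−α) = s / (n + δ).
k^0.59 = 0.42 / (0.015 + 0.098) = 0.42 / 0.113 = 3.7168
k* = 3.7168^(1/0.59) ≈ 9.2553
y* = (k*)^α = 9.2553^0.41 ≈ 2.4901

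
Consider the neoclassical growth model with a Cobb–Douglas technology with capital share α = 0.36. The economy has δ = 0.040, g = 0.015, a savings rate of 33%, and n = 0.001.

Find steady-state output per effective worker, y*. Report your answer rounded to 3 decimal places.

y* ≈ 2.712

In steady state, investment equals break-even investment: s·k^α = (n + g + δ)·k.
Rearranging, k^(1−α) = s / (n + g + δ).
k^0.64 = 0.33 / (0.001 + 0.015 + 0.040) = 0.33 / 0.056 = 5.8929
k* = 5.8929^(1/0.64) ≈ 15.9823
y* = (k*)^α = 15.9823^0.36 ≈ 2.7121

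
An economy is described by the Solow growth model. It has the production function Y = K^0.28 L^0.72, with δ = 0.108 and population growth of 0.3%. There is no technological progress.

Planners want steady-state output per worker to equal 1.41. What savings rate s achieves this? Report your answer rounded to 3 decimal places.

In steady state, investment equals break-even investment: s·k^α = (n + δ)·k.
Since y* = [s/(n + δ)]^(α/(1−α)), we have s/(n + δ) = (y*)^((1−α)/α) = 1.41^2.5714 = 2.4194.
Therefore s = 2.4194 × (n + δ) = 2.4194 × 0.111 = 0.2686.

s ≈ 0.269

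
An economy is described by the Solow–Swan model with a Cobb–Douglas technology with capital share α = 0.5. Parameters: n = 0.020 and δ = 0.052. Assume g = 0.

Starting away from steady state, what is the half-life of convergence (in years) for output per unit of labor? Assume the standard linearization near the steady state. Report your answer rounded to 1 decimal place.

Near the steady state the convergence rate is λ = (1 − α)(n + δ).
λ = (1 − 0.5) × 0.072 = 0.5 × 0.072 = 0.0360
Half-life = ln 2 / λ = 0.6931 / 0.0360 ≈ 19.25 years

t_½ ≈ 19.3 years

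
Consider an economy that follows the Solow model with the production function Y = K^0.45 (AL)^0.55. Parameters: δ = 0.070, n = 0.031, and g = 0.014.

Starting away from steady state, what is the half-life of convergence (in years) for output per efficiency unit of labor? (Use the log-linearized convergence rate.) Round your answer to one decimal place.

about 11.0 years

Near the steady state the convergence rate is λ = (1 − α)(n + g + δ).
λ = (1 − 0.45) × 0.115 = 0.55 × 0.115 = 0.06325
Half-life = ln 2 / λ = 0.6931 / 0.06325 ≈ 10.96 years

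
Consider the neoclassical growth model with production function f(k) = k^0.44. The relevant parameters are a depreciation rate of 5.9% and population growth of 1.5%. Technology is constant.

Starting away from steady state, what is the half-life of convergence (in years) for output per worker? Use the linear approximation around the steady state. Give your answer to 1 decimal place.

about 16.7 years

Near the steady state the convergence rate is λ = (1 − α)(n + δ).
λ = (1 − 0.44) × 0.074 = 0.56 × 0.074 = 0.04144
Half-life = ln 2 / λ = 0.6931 / 0.04144 ≈ 16.73 years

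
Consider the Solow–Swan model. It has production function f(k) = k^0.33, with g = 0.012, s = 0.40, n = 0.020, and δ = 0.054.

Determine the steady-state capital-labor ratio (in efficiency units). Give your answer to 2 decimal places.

k* ≈ 9.92

At the steady state, Δk = 0, so s·k^α = (n + g + δ)·k.
Dividing both sides by k: k^(1−α) = s / (n + g + δ).
k^0.67 = 0.40 / (0.020 + 0.012 + 0.054) = 0.40 / 0.086 = 4.6512
k* = 4.6512^(1/0.67) ≈ 9.9167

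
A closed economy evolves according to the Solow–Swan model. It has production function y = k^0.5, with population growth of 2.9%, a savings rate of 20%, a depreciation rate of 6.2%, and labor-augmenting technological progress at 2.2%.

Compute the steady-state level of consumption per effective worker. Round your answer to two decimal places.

c* = 1.42

Steady state requires s·f(k) = (n + g + δ)·k, i.e. s·k^α = (n + g + δ)·k.
Dividing both sides by k: k^(1−α) = s / (n + g + δ).
k^0.5 = 0.20 / (0.029 + 0.022 + 0.062) = 0.20 / 0.113 = 1.7699
k* = 1.7699^(1/0.5) ≈ 3.1325
y* = (k*)^α = 3.1325^0.5 ≈ 1.7699
c* = (1 − s)·y* = (1 − 0.20) × 1.7699 ≈ 1.4159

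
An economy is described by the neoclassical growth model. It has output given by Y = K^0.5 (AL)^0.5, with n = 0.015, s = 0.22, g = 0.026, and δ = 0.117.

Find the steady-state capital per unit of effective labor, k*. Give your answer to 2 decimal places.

Steady state requires s·f(k) = (n + g + δ)·k, i.e. s·k^α = (n + g + δ)·k.
Dividing both sides by k: k^(1−α) = s / (n + g + δ).
k^0.5 = 0.22 / (0.015 + 0.026 + 0.117) = 0.22 / 0.158 = 1.3924
k* = 1.3924^(1/0.5) ≈ 1.9388

k* ≈ 1.94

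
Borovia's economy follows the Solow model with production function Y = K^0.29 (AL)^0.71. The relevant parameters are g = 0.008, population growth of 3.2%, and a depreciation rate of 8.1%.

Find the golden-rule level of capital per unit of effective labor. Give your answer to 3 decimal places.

The golden rule sets f'(k) = n + g + δ, i.e. α·k^(α−1) = n + g + δ.
So k^(1−α) = α / (n + g + δ) = 0.29 / 0.121 = 2.3967.
k_gold = 2.3967^(1/0.71) ≈ 3.4251

k_gold ≈ 3.425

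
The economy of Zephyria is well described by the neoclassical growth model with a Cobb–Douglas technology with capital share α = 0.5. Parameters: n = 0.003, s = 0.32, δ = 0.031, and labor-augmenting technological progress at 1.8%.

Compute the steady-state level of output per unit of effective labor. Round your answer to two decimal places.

y* ≈ 6.15

Steady state requires s·f(k) = (n + g + δ)·k, i.e. s·k^α = (n + g + δ)·k.
Dividing both sides by k: k^(1−α) = s / (n + g + δ).
k^0.5 = 0.32 / (0.003 + 0.018 + 0.031) = 0.32 / 0.052 = 6.1538
k* = 6.1538^(1/0.5) ≈ 37.8693
y* = (k*)^α = 37.8693^0.5 ≈ 6.1538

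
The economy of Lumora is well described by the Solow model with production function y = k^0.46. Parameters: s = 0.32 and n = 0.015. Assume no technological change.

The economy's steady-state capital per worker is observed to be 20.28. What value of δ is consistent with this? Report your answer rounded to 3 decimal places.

δ ≈ 0.048

At the steady state, Δk = 0, so s·k^α = (n + δ)·k.
So s / (n + δ) = (k*)^(1−α) = 20.28^0.54 = 5.0795.
Therefore n + δ = s / 5.0795 = 0.32 / 5.0795 = 0.0630, so δ = 0.0630 − 0.015 = 0.0480.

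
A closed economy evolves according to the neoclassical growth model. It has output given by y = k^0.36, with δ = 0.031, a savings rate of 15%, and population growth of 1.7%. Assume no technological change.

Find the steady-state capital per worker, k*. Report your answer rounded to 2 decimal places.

k* = 5.93

At the steady state, Δk = 0, so s·k^α = (n + δ)·k.
Dividing both sides by k: k^(1−α) = s / (n + δ).
k^0.64 = 0.15 / (0.017 + 0.031) = 0.15 / 0.048 = 3.1250
k* = 3.1250^(1/0.64) ≈ 5.9320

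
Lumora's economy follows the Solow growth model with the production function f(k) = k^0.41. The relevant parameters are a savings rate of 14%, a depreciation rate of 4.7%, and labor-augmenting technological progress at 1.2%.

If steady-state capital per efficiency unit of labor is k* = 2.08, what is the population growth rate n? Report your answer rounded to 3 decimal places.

n ≈ 0.032

Steady state requires s·f(k) = (n + g + δ)·k, i.e. s·k^α = (n + g + δ)·k.
So s / (n + g + δ) = (k*)^(1−α) = 2.08^0.59 = 1.5405.
Therefore n + g + δ = s / 1.5405 = 0.14 / 1.5405 = 0.0909, so n = 0.0909 − 0.059 = 0.0319.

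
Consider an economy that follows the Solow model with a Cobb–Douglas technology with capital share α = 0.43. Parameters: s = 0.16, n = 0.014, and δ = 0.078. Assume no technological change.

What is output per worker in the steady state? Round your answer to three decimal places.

Steady state requires s·f(k) = (n + δ)·k, i.e. s·k^α = (n + δ)·k.
Dividing both sides by k: k^(1−α) = s / (n + δ).
k^0.57 = 0.16 / (0.014 + 0.078) = 0.16 / 0.092 = 1.7391
k* = 1.7391^(1/0.57) ≈ 2.6401
y* = (k*)^α = 2.6401^0.43 ≈ 1.5181

y* ≈ 1.518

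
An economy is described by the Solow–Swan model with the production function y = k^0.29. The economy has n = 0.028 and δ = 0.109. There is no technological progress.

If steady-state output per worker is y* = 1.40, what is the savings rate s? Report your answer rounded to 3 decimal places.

s ≈ 0.312

In steady state, investment equals break-even investment: s·k^α = (n + δ)·k.
Since y* = [s/(n + δ)]^(α/(1−α)), we have s/(n + δ) = (y*)^((1−α)/α) = 1.40^2.4483 = 2.2791.
Therefore s = 2.2791 × (n + δ) = 2.2791 × 0.137 = 0.3122.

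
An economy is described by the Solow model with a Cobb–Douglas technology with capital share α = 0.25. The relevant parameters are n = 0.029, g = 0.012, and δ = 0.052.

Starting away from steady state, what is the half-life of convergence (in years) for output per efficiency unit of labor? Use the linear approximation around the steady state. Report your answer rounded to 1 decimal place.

Near the steady state the convergence rate is λ = (1 − α)(n + g + δ).
λ = (1 − 0.25) × 0.093 = 0.75 × 0.093 = 0.06975
Half-life = ln 2 / λ = 0.6931 / 0.06975 ≈ 9.94 years

t_½ ≈ 9.9 years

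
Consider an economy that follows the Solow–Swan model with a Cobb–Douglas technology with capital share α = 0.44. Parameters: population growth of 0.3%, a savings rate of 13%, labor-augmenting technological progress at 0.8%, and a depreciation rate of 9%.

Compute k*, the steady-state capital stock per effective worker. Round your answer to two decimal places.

At the steady state, Δk = 0, so s·k^α = (n + g + δ)·k.
Rearranging, k^(1−α) = s / (n + g + δ).
k^0.56 = 0.13 / (0.003 + 0.008 + 0.090) = 0.13 / 0.101 = 1.2871
k* = 1.2871^(1/0.56) ≈ 1.5694

k* ≈ 1.57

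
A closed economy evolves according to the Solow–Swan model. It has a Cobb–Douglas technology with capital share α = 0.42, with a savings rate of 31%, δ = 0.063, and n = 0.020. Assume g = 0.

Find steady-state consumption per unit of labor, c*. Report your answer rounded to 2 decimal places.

At the steady state, Δk = 0, so s·k^α = (n + δ)·k.
Dividing both sides by k: k^(1−α) = s / (n + δ).
k^0.58 = 0.31 / (0.020 + 0.063) = 0.31 / 0.083 = 3.7349
k* = 3.7349^(1/0.58) ≈ 9.6981
y* = (k*)^α = 9.6981^0.42 ≈ 2.5966
c* = (1 − s)·y* = (1 − 0.31) × 2.5966 ≈ 1.7917

c* = 1.79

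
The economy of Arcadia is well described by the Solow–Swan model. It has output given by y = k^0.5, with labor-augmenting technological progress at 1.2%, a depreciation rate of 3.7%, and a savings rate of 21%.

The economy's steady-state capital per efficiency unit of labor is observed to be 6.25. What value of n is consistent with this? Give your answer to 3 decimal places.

n ≈ 0.035

Steady state requires s·f(k) = (n + g + δ)·k, i.e. s·k^α = (n + g + δ)·k.
So s / (n + g + δ) = (k*)^(1−α) = 6.25^0.5 = 2.5000.
Therefore n + g + δ = s / 2.5000 = 0.21 / 2.5000 = 0.0840, so n = 0.0840 − 0.049 = 0.0350.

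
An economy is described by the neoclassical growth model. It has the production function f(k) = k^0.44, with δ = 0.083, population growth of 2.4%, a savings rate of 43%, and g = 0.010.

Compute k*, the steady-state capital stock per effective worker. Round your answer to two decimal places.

At the steady state, Δk = 0, so s·k^α = (n + g + δ)·k.
Rearranging, k^(1−α) = s / (n + g + δ).
k^0.56 = 0.43 / (0.024 + 0.010 + 0.083) = 0.43 / 0.117 = 3.6752
k* = 3.6752^(1/0.56) ≈ 10.2195

k* = 10.22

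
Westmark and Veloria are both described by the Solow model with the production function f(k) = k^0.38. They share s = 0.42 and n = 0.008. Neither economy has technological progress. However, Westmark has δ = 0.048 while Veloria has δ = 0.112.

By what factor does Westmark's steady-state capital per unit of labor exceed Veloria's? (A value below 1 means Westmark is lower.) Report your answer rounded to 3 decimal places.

k*_W / k*_V ≈ 3.419

Steady-state k* = [s/(n + δ)]^(1/(1−α)), so the ratio is [ (s_W/(n + δ)_W) / (s_V/(n + δ)_V) ]^1.6129.
s_W/(n + δ)_W = 0.42/0.056 = 7.5000; s_V/(n + δ)_V = 0.42/0.120 = 3.5000.
Ratio = (7.5000/3.5000)^1.6129 = 2.1429^1.6129 ≈ 3.4188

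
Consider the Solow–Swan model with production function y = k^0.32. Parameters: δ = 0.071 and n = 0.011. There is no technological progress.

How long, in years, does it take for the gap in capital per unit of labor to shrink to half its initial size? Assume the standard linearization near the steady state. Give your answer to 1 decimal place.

about 12.4 years

Near the steady state the convergence rate is λ = (1 − α)(n + δ).
λ = (1 − 0.32) × 0.082 = 0.68 × 0.082 = 0.05576
Half-life = ln 2 / λ = 0.6931 / 0.05576 ≈ 12.43 years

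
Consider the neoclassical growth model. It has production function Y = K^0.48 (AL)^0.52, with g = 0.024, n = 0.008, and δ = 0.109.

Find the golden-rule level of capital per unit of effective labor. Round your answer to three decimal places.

k_gold ≈ 10.547

The golden rule sets f'(k) = n + g + δ, i.e. α·k^(α−1) = n + g + δ.
So k^(1−α) = α / (n + g + δ) = 0.48 / 0.141 = 3.4043.
k_gold = 3.4043^(1/0.52) ≈ 10.5470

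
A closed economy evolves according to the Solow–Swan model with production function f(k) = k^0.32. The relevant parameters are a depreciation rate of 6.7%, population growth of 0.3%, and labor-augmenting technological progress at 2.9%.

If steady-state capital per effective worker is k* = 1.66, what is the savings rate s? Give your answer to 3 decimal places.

Steady state requires s·f(k) = (n + g + δ)·k, i.e. s·k^α = (n + g + δ)·k.
So s / (n + g + δ) = (k*)^(1−α) = 1.66^0.68 = 1.4115.
Therefore s = 1.4115 × (n + g + δ) = 1.4115 × 0.099 = 0.1397.

s ≈ 0.140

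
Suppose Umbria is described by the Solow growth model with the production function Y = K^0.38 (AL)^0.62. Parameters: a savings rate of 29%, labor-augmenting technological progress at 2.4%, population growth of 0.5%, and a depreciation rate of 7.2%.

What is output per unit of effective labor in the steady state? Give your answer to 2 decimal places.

y* ≈ 1.91

In steady state, investment equals break-even investment: s·k^α = (n + g + δ)·k.
Dividing both sides by k: k^(1−α) = s / (n + g + δ).
k^0.62 = 0.29 / (0.005 + 0.024 + 0.072) = 0.29 / 0.101 = 2.8713
k* = 2.8713^(1/0.62) ≈ 5.4807
y* = (k*)^α = 5.4807^0.38 ≈ 1.9088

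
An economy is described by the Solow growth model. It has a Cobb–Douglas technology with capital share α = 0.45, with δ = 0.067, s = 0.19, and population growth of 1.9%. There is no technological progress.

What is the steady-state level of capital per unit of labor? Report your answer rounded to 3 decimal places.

In steady state, investment equals break-even investment: s·k^α = (n + δ)·k.
Rearranging, k^(1−α) = s / (n + δ).
k^0.55 = 0.19 / (0.019 + 0.067) = 0.19 / 0.086 = 2.2093
k* = 2.2093^(1/0.55) ≈ 4.2259

k* = 4.226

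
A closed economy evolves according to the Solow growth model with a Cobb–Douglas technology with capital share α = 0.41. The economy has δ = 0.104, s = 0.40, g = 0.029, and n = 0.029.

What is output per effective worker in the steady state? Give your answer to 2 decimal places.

At the steady state, Δk = 0, so s·k^α = (n + g + δ)·k.
Rearranging, k^(1−α) = s / (n + g + δ).
k^0.59 = 0.40 / (0.029 + 0.029 + 0.104) = 0.40 / 0.162 = 2.4691
k* = 2.4691^(1/0.59) ≈ 4.6272
y* = (k*)^α = 4.6272^0.41 ≈ 1.8740

y* = 1.87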